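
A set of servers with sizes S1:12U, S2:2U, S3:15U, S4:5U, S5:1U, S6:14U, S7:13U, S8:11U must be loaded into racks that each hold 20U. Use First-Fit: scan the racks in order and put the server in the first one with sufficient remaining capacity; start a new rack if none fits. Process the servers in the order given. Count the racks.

5

S1 (12U) → rack 1 (remaining 8U)
S2 (2U) → rack 1 (remaining 6U)
S3 (15U) → rack 2 (remaining 5U)
S4 (5U) → rack 1 (remaining 1U)
S5 (1U) → rack 1 (remaining 0U)
S6 (14U) → rack 3 (remaining 6U)
S7 (13U) → rack 4 (remaining 7U)
S8 (11U) → rack 5 (remaining 9U)
Final racks: [12,2,5,1] [15] [14] [13] [11].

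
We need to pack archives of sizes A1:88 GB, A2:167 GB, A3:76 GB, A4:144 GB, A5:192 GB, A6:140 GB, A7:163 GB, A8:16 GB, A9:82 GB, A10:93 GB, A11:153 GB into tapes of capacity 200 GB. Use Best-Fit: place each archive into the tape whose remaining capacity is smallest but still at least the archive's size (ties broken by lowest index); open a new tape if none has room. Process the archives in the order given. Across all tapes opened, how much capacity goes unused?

286

tape 1: place A1 (88 GB), 112 GB left
tape 2: place A2 (167 GB), 33 GB left
tape 1: place A3 (76 GB), 36 GB left
tape 3: place A4 (144 GB), 56 GB left
tape 4: place A5 (192 GB), 8 GB left
tape 5: place A6 (140 GB), 60 GB left
tape 6: place A7 (163 GB), 37 GB left
tape 2: place A8 (16 GB), 17 GB left
tape 7: place A9 (82 GB), 118 GB left
tape 7: place A10 (93 GB), 25 GB left
tape 8: place A11 (153 GB), 47 GB left
8 tapes × 200 GB = 1600 GB; used 1314 GB; unused 286 GB.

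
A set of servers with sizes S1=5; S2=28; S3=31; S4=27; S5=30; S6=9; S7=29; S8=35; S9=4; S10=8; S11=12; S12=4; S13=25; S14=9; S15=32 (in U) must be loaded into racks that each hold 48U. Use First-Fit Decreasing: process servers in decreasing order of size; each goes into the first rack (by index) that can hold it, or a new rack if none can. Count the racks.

Sorted descending: 35, 32, 31, 30, 29, 28, 27, 25, 12, 9, 9, 8, 5, 4, 4.
Put 35U in rack 1; 13U remain.
Put 32U in rack 2; 16U remain.
Put 31U in rack 3; 17U remain.
Put 30U in rack 4; 18U remain.
Put 29U in rack 5; 19U remain.
Put 28U in rack 6; 20U remain.
Put 27U in rack 7; 21U remain.
Put 25U in rack 8; 23U remain.
Put 12U in rack 1; 1U remain.
Put 9U in rack 2; 7U remain.
Put 9U in rack 3; 8U remain.
Put 8U in rack 3; 0U remain.
Put 5U in rack 2; 2U remain.
Put 4U in rack 4; 14U remain.
Put 4U in rack 4; 10U remain.

8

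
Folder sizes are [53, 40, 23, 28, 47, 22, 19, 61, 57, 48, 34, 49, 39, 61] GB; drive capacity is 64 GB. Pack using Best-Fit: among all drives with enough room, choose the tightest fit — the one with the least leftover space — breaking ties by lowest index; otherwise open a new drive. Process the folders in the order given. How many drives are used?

11 drives

drive 1: place 53 GB, 11 GB left
drive 2: place 40 GB, 24 GB left
drive 2: place 23 GB, 1 GB left
drive 3: place 28 GB, 36 GB left
drive 4: place 47 GB, 17 GB left
drive 3: place 22 GB, 14 GB left
drive 5: place 19 GB, 45 GB left
drive 6: place 61 GB, 3 GB left
drive 7: place 57 GB, 7 GB left
drive 8: place 48 GB, 16 GB left
drive 5: place 34 GB, 11 GB left
drive 9: place 49 GB, 15 GB left
drive 10: place 39 GB, 25 GB left
drive 11: place 61 GB, 3 GB left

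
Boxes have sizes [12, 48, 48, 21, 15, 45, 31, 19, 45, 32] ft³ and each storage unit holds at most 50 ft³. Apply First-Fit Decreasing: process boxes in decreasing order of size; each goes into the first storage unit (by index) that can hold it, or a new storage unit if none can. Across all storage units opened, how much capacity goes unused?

Sorted descending: 48, 48, 45, 45, 32, 31, 21, 19, 15, 12.
storage unit 1: place 48 ft³, 2 ft³ left
storage unit 2: place 48 ft³, 2 ft³ left
storage unit 3: place 45 ft³, 5 ft³ left
storage unit 4: place 45 ft³, 5 ft³ left
storage unit 5: place 32 ft³, 18 ft³ left
storage unit 6: place 31 ft³, 19 ft³ left
storage unit 7: place 21 ft³, 29 ft³ left
storage unit 6: place 19 ft³, 0 ft³ left
storage unit 5: place 15 ft³, 3 ft³ left
storage unit 7: place 12 ft³, 17 ft³ left
7 storage units × 50 ft³ = 350 ft³; used 316 ft³; unused 34 ft³.

34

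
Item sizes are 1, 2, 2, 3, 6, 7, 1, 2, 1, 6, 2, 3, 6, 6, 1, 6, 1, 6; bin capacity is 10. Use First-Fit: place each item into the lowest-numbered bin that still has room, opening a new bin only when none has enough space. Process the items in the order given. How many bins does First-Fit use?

bin 1: place 1, 9 left
bin 1: place 2, 7 left
bin 1: place 2, 5 left
bin 1: place 3, 2 left
bin 2: place 6, 4 left
bin 3: place 7, 3 left
bin 1: place 1, 1 left
bin 2: place 2, 2 left
bin 1: place 1, 0 left
bin 4: place 6, 4 left
bin 2: place 2, 0 left
bin 3: place 3, 0 left
bin 5: place 6, 4 left
bin 6: place 6, 4 left
bin 4: place 1, 3 left
bin 7: place 6, 4 left
bin 4: place 1, 2 left
bin 8: place 6, 4 left

8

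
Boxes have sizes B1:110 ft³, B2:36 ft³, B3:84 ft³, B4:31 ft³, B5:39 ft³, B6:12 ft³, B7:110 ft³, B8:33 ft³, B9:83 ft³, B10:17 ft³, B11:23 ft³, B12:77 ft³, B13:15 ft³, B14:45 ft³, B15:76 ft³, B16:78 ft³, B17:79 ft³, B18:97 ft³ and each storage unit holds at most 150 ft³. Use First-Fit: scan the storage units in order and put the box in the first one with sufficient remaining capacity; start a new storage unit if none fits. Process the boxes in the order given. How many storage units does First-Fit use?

9 storage units

Put B1 (110 ft³) in storage unit 1; 40 ft³ remain.
Put B2 (36 ft³) in storage unit 1; 4 ft³ remain.
Put B3 (84 ft³) in storage unit 2; 66 ft³ remain.
Put B4 (31 ft³) in storage unit 2; 35 ft³ remain.
Put B5 (39 ft³) in storage unit 3; 111 ft³ remain.
Put B6 (12 ft³) in storage unit 2; 23 ft³ remain.
Put B7 (110 ft³) in storage unit 3; 1 ft³ remain.
Put B8 (33 ft³) in storage unit 4; 117 ft³ remain.
Put B9 (83 ft³) in storage unit 4; 34 ft³ remain.
Put B10 (17 ft³) in storage unit 2; 6 ft³ remain.
Put B11 (23 ft³) in storage unit 4; 11 ft³ remain.
Put B12 (77 ft³) in storage unit 5; 73 ft³ remain.
Put B13 (15 ft³) in storage unit 5; 58 ft³ remain.
Put B14 (45 ft³) in storage unit 5; 13 ft³ remain.
Put B15 (76 ft³) in storage unit 6; 74 ft³ remain.
Put B16 (78 ft³) in storage unit 7; 72 ft³ remain.
Put B17 (79 ft³) in storage unit 8; 71 ft³ remain.
Put B18 (97 ft³) in storage unit 9; 53 ft³ remain.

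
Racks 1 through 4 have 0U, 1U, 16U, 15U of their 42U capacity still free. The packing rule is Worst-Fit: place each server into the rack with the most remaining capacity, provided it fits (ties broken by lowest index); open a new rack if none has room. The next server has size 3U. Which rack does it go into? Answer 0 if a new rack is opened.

Racks with room: rack 3 (16U), rack 4 (15U).
Most room is rack 3 with 16U free.

3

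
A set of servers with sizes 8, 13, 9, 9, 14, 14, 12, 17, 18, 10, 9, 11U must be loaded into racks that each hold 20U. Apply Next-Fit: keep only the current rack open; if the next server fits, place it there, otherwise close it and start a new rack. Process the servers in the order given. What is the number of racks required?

Put 8U in rack 1; 12U remain.
Put 13U in rack 2; 7U remain.
Put 9U in rack 3; 11U remain.
Put 9U in rack 3; 2U remain.
Put 14U in rack 4; 6U remain.
Put 14U in rack 5; 6U remain.
Put 12U in rack 6; 8U remain.
Put 17U in rack 7; 3U remain.
Put 18U in rack 8; 2U remain.
Put 10U in rack 9; 10U remain.
Put 9U in rack 9; 1U remain.
Put 11U in rack 10; 9U remain.

10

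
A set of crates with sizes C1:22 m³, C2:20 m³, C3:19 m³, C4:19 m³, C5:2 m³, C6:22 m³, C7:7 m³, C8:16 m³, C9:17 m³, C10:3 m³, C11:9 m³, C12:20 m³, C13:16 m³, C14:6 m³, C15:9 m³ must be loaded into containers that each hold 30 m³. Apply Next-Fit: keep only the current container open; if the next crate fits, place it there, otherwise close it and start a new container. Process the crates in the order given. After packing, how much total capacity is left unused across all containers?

93

Put C1 (22 m³) in container 1; 8 m³ remain.
Put C2 (20 m³) in container 2; 10 m³ remain.
Put C3 (19 m³) in container 3; 11 m³ remain.
Put C4 (19 m³) in container 4; 11 m³ remain.
Put C5 (2 m³) in container 4; 9 m³ remain.
Put C6 (22 m³) in container 5; 8 m³ remain.
Put C7 (7 m³) in container 5; 1 m³ remain.
Put C8 (16 m³) in container 6; 14 m³ remain.
Put C9 (17 m³) in container 7; 13 m³ remain.
Put C10 (3 m³) in container 7; 10 m³ remain.
Put C11 (9 m³) in container 7; 1 m³ remain.
Put C12 (20 m³) in container 8; 10 m³ remain.
Put C13 (16 m³) in container 9; 14 m³ remain.
Put C14 (6 m³) in container 9; 8 m³ remain.
Put C15 (9 m³) in container 10; 21 m³ remain.
10 containers × 30 m³ = 300 m³; used 207 m³; unused 93 m³.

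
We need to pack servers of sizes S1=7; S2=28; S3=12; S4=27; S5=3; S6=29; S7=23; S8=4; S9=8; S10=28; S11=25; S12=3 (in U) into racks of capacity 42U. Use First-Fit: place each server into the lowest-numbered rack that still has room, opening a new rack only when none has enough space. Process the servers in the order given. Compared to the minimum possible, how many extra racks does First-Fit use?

0

First-Fit: [7,28,3,4] [12,27,3] [29,8] [23] [28] [25] → 6 racks.
6 servers exceed 21U (half the capacity), and no two of those can share a rack, so at least 6 racks are needed.
So 6 is already optimal.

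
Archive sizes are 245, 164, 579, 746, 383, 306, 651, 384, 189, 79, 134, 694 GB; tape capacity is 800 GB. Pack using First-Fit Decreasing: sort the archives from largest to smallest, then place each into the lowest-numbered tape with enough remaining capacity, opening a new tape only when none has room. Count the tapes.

Sorted descending: 746, 694, 651, 579, 384, 383, 306, 245, 189, 164, 134, 79.
746 GB → tape 1 (remaining 54 GB)
694 GB → tape 2 (remaining 106 GB)
651 GB → tape 3 (remaining 149 GB)
579 GB → tape 4 (remaining 221 GB)
384 GB → tape 5 (remaining 416 GB)
383 GB → tape 5 (remaining 33 GB)
306 GB → tape 6 (remaining 494 GB)
245 GB → tape 6 (remaining 249 GB)
189 GB → tape 4 (remaining 32 GB)
164 GB → tape 6 (remaining 85 GB)
134 GB → tape 3 (remaining 15 GB)
79 GB → tape 2 (remaining 27 GB)

6 tapes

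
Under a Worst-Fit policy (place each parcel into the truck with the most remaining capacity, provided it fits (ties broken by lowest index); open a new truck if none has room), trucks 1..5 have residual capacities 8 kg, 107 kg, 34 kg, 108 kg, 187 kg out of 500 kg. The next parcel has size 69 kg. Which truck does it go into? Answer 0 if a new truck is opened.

5

Trucks with room: truck 2 (107 kg), truck 4 (108 kg), truck 5 (187 kg).
Most room is truck 5 with 187 kg free.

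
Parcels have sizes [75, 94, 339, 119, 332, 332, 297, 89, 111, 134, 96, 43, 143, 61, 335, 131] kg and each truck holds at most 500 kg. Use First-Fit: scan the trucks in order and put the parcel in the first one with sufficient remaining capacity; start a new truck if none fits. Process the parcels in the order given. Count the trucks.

6 trucks

Put 75 kg in truck 1; 425 kg remain.
Put 94 kg in truck 1; 331 kg remain.
Put 339 kg in truck 2; 161 kg remain.
Put 119 kg in truck 1; 212 kg remain.
Put 332 kg in truck 3; 168 kg remain.
Put 332 kg in truck 4; 168 kg remain.
Put 297 kg in truck 5; 203 kg remain.
Put 89 kg in truck 1; 123 kg remain.
Put 111 kg in truck 1; 12 kg remain.
Put 134 kg in truck 2; 27 kg remain.
Put 96 kg in truck 3; 72 kg remain.
Put 43 kg in truck 3; 29 kg remain.
Put 143 kg in truck 4; 25 kg remain.
Put 61 kg in truck 5; 142 kg remain.
Put 335 kg in truck 6; 165 kg remain.
Put 131 kg in truck 5; 11 kg remain.
Final trucks: [75,94,119,89,111] [339,134] [332,96,43] [332,143] [297,61,131] [335].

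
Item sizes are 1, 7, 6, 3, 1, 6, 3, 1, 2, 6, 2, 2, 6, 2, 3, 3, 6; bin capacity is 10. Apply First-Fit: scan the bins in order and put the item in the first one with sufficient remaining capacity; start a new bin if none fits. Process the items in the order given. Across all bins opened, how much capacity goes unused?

10

1 → bin 1 (remaining 9)
7 → bin 1 (remaining 2)
6 → bin 2 (remaining 4)
3 → bin 2 (remaining 1)
1 → bin 1 (remaining 1)
6 → bin 3 (remaining 4)
3 → bin 3 (remaining 1)
1 → bin 1 (remaining 0)
2 → bin 4 (remaining 8)
6 → bin 4 (remaining 2)
2 → bin 4 (remaining 0)
2 → bin 5 (remaining 8)
6 → bin 5 (remaining 2)
2 → bin 5 (remaining 0)
3 → bin 6 (remaining 7)
3 → bin 6 (remaining 4)
6 → bin 7 (remaining 4)
7 bins × 10 = 70; used 60; unused 10.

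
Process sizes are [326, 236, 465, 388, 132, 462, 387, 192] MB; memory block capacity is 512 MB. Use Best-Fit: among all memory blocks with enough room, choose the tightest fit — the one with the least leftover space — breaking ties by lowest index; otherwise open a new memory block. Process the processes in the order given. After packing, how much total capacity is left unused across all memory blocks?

484

Put 326 MB in memory block 1; 186 MB remain.
Put 236 MB in memory block 2; 276 MB remain.
Put 465 MB in memory block 3; 47 MB remain.
Put 388 MB in memory block 4; 124 MB remain.
Put 132 MB in memory block 1; 54 MB remain.
Put 462 MB in memory block 5; 50 MB remain.
Put 387 MB in memory block 6; 125 MB remain.
Put 192 MB in memory block 2; 84 MB remain.
6 memory blocks × 512 MB = 3072 MB; used 2588 MB; unused 484 MB.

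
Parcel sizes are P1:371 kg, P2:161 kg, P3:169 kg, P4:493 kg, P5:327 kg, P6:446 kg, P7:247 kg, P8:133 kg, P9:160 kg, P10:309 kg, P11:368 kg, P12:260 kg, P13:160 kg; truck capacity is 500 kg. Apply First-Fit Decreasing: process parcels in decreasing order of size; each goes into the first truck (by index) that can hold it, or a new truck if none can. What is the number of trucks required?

9 trucks

Sorted descending: 493, 446, 371, 368, 327, 309, 260, 247, 169, 161, 160, 160, 133.
Put 493 kg in truck 1; 7 kg remain.
Put 446 kg in truck 2; 54 kg remain.
Put 371 kg in truck 3; 129 kg remain.
Put 368 kg in truck 4; 132 kg remain.
Put 327 kg in truck 5; 173 kg remain.
Put 309 kg in truck 6; 191 kg remain.
Put 260 kg in truck 7; 240 kg remain.
Put 247 kg in truck 8; 253 kg remain.
Put 169 kg in truck 5; 4 kg remain.
Put 161 kg in truck 6; 30 kg remain.
Put 160 kg in truck 7; 80 kg remain.
Put 160 kg in truck 8; 93 kg remain.
Put 133 kg in truck 9; 367 kg remain.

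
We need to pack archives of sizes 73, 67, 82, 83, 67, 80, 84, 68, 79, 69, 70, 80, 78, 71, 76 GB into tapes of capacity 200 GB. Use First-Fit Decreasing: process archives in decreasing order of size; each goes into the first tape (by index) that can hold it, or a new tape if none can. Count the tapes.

8

Sorted descending: 84, 83, 82, 80, 80, 79, 78, 76, 73, 71, 70, 69, 68, 67, 67.
84 GB → tape 1 (remaining 116 GB)
83 GB → tape 1 (remaining 33 GB)
82 GB → tape 2 (remaining 118 GB)
80 GB → tape 2 (remaining 38 GB)
80 GB → tape 3 (remaining 120 GB)
79 GB → tape 3 (remaining 41 GB)
78 GB → tape 4 (remaining 122 GB)
76 GB → tape 4 (remaining 46 GB)
73 GB → tape 5 (remaining 127 GB)
71 GB → tape 5 (remaining 56 GB)
70 GB → tape 6 (remaining 130 GB)
69 GB → tape 6 (remaining 61 GB)
68 GB → tape 7 (remaining 132 GB)
67 GB → tape 7 (remaining 65 GB)
67 GB → tape 8 (remaining 133 GB)
Final tapes: [84,83] [82,80] [80,79] [78,76] [73,71] [70,69] [68,67] [67].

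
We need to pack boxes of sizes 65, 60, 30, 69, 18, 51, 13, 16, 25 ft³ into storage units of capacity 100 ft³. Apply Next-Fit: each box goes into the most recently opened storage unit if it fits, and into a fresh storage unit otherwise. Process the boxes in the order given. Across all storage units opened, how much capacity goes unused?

153

storage unit 1: place 65 ft³, 35 ft³ left
storage unit 2: place 60 ft³, 40 ft³ left
storage unit 2: place 30 ft³, 10 ft³ left
storage unit 3: place 69 ft³, 31 ft³ left
storage unit 3: place 18 ft³, 13 ft³ left
storage unit 4: place 51 ft³, 49 ft³ left
storage unit 4: place 13 ft³, 36 ft³ left
storage unit 4: place 16 ft³, 20 ft³ left
storage unit 5: place 25 ft³, 75 ft³ left
5 storage units × 100 ft³ = 500 ft³; used 347 ft³; unused 153 ft³.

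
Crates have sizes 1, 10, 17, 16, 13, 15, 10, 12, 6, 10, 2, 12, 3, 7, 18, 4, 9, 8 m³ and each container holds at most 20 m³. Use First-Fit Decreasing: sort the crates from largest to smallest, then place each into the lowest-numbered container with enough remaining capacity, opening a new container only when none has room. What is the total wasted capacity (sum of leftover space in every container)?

Sorted descending: 18, 17, 16, 15, 13, 12, 12, 10, 10, 10, 9, 8, 7, 6, 4, 3, 2, 1.
18 m³ → container 1 (remaining 2 m³)
17 m³ → container 2 (remaining 3 m³)
16 m³ → container 3 (remaining 4 m³)
15 m³ → container 4 (remaining 5 m³)
13 m³ → container 5 (remaining 7 m³)
12 m³ → container 6 (remaining 8 m³)
12 m³ → container 7 (remaining 8 m³)
10 m³ → container 8 (remaining 10 m³)
10 m³ → container 8 (remaining 0 m³)
10 m³ → container 9 (remaining 10 m³)
9 m³ → container 9 (remaining 1 m³)
8 m³ → container 6 (remaining 0 m³)
7 m³ → container 5 (remaining 0 m³)
6 m³ → container 7 (remaining 2 m³)
4 m³ → container 3 (remaining 0 m³)
3 m³ → container 2 (remaining 0 m³)
2 m³ → container 1 (remaining 0 m³)
1 m³ → container 4 (remaining 4 m³)
9 containers × 20 m³ = 180 m³; used 173 m³; unused 7 m³.

7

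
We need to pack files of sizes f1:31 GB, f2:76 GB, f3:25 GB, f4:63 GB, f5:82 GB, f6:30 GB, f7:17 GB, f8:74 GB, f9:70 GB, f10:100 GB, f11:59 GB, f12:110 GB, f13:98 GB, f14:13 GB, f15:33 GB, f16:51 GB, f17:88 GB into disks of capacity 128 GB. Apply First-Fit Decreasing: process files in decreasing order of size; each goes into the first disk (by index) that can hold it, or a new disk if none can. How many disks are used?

Sorted descending: 110, 100, 98, 88, 82, 76, 74, 70, 63, 59, 51, 33, 31, 30, 25, 17, 13.
110 GB → disk 1 (remaining 18 GB)
100 GB → disk 2 (remaining 28 GB)
98 GB → disk 3 (remaining 30 GB)
88 GB → disk 4 (remaining 40 GB)
82 GB → disk 5 (remaining 46 GB)
76 GB → disk 6 (remaining 52 GB)
74 GB → disk 7 (remaining 54 GB)
70 GB → disk 8 (remaining 58 GB)
63 GB → disk 9 (remaining 65 GB)
59 GB → disk 9 (remaining 6 GB)
51 GB → disk 6 (remaining 1 GB)
33 GB → disk 4 (remaining 7 GB)
31 GB → disk 5 (remaining 15 GB)
30 GB → disk 3 (remaining 0 GB)
25 GB → disk 2 (remaining 3 GB)
17 GB → disk 1 (remaining 1 GB)
13 GB → disk 5 (remaining 2 GB)

9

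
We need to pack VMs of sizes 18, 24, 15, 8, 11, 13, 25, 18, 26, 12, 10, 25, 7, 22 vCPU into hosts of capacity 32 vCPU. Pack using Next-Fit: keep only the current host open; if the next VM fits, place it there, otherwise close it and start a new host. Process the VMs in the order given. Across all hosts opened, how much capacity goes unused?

Put 18 vCPU in host 1; 14 vCPU remain.
Put 24 vCPU in host 2; 8 vCPU remain.
Put 15 vCPU in host 3; 17 vCPU remain.
Put 8 vCPU in host 3; 9 vCPU remain.
Put 11 vCPU in host 4; 21 vCPU remain.
Put 13 vCPU in host 4; 8 vCPU remain.
Put 25 vCPU in host 5; 7 vCPU remain.
Put 18 vCPU in host 6; 14 vCPU remain.
Put 26 vCPU in host 7; 6 vCPU remain.
Put 12 vCPU in host 8; 20 vCPU remain.
Put 10 vCPU in host 8; 10 vCPU remain.
Put 25 vCPU in host 9; 7 vCPU remain.
Put 7 vCPU in host 9; 0 vCPU remain.
Put 22 vCPU in host 10; 10 vCPU remain.
10 hosts × 32 vCPU = 320 vCPU; used 234 vCPU; unused 86 vCPU.

86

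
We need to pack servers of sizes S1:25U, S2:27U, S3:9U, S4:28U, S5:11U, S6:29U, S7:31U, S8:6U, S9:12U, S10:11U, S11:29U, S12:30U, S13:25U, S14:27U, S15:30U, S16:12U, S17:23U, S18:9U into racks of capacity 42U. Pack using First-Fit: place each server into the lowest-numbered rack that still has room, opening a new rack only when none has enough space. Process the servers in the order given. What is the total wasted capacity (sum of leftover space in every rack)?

S1 (25U) → rack 1 (remaining 17U)
S2 (27U) → rack 2 (remaining 15U)
S3 (9U) → rack 1 (remaining 8U)
S4 (28U) → rack 3 (remaining 14U)
S5 (11U) → rack 2 (remaining 4U)
S6 (29U) → rack 4 (remaining 13U)
S7 (31U) → rack 5 (remaining 11U)
S8 (6U) → rack 1 (remaining 2U)
S9 (12U) → rack 3 (remaining 2U)
S10 (11U) → rack 4 (remaining 2U)
S11 (29U) → rack 6 (remaining 13U)
S12 (30U) → rack 7 (remaining 12U)
S13 (25U) → rack 8 (remaining 17U)
S14 (27U) → rack 9 (remaining 15U)
S15 (30U) → rack 10 (remaining 12U)
S16 (12U) → rack 6 (remaining 1U)
S17 (23U) → rack 11 (remaining 19U)
S18 (9U) → rack 5 (remaining 2U)
11 racks × 42U = 462U; used 374U; unused 88U.

88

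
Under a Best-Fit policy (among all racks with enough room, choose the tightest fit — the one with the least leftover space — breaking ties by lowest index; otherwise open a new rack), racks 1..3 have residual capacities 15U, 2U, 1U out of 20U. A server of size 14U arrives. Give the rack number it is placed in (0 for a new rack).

Racks with room: rack 1 (15U).
Tightest fit is rack 1 with 15U free.

1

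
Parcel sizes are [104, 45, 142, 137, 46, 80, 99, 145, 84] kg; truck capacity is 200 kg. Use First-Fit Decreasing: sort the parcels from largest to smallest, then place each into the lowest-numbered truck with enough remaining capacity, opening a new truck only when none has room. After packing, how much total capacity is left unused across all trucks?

Sorted descending: 145, 142, 137, 104, 99, 84, 80, 46, 45.
Put 145 kg in truck 1; 55 kg remain.
Put 142 kg in truck 2; 58 kg remain.
Put 137 kg in truck 3; 63 kg remain.
Put 104 kg in truck 4; 96 kg remain.
Put 99 kg in truck 5; 101 kg remain.
Put 84 kg in truck 4; 12 kg remain.
Put 80 kg in truck 5; 21 kg remain.
Put 46 kg in truck 1; 9 kg remain.
Put 45 kg in truck 2; 13 kg remain.
5 trucks × 200 kg = 1000 kg; used 882 kg; unused 118 kg.

118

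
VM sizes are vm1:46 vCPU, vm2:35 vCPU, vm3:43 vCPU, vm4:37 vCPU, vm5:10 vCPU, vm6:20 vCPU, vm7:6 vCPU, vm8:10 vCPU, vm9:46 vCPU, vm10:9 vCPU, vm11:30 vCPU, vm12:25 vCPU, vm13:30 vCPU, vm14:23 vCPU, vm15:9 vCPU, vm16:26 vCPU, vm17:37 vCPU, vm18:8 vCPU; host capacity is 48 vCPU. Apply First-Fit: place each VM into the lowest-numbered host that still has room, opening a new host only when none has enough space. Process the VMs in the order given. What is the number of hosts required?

Put vm1 (46 vCPU) in host 1; 2 vCPU remain.
Put vm2 (35 vCPU) in host 2; 13 vCPU remain.
Put vm3 (43 vCPU) in host 3; 5 vCPU remain.
Put vm4 (37 vCPU) in host 4; 11 vCPU remain.
Put vm5 (10 vCPU) in host 2; 3 vCPU remain.
Put vm6 (20 vCPU) in host 5; 28 vCPU remain.
Put vm7 (6 vCPU) in host 4; 5 vCPU remain.
Put vm8 (10 vCPU) in host 5; 18 vCPU remain.
Put vm9 (46 vCPU) in host 6; 2 vCPU remain.
Put vm10 (9 vCPU) in host 5; 9 vCPU remain.
Put vm11 (30 vCPU) in host 7; 18 vCPU remain.
Put vm12 (25 vCPU) in host 8; 23 vCPU remain.
Put vm13 (30 vCPU) in host 9; 18 vCPU remain.
Put vm14 (23 vCPU) in host 8; 0 vCPU remain.
Put vm15 (9 vCPU) in host 5; 0 vCPU remain.
Put vm16 (26 vCPU) in host 10; 22 vCPU remain.
Put vm17 (37 vCPU) in host 11; 11 vCPU remain.
Put vm18 (8 vCPU) in host 7; 10 vCPU remain.
Final hosts: [46] [35,10] [43] [37,6] [20,10,9,9] [46] [30,8] [25,23] [30] [26] [37].

11 hosts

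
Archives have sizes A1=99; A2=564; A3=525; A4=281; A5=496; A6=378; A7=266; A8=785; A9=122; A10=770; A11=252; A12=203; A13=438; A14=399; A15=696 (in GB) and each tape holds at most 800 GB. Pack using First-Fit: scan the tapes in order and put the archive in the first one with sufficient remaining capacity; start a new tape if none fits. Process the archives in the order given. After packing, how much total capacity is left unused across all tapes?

Put A1 (99 GB) in tape 1; 701 GB remain.
Put A2 (564 GB) in tape 1; 137 GB remain.
Put A3 (525 GB) in tape 2; 275 GB remain.
Put A4 (281 GB) in tape 3; 519 GB remain.
Put A5 (496 GB) in tape 3; 23 GB remain.
Put A6 (378 GB) in tape 4; 422 GB remain.
Put A7 (266 GB) in tape 2; 9 GB remain.
Put A8 (785 GB) in tape 5; 15 GB remain.
Put A9 (122 GB) in tape 1; 15 GB remain.
Put A10 (770 GB) in tape 6; 30 GB remain.
Put A11 (252 GB) in tape 4; 170 GB remain.
Put A12 (203 GB) in tape 7; 597 GB remain.
Put A13 (438 GB) in tape 7; 159 GB remain.
Put A14 (399 GB) in tape 8; 401 GB remain.
Put A15 (696 GB) in tape 9; 104 GB remain.
9 tapes × 800 GB = 7200 GB; used 6274 GB; unused 926 GB.

926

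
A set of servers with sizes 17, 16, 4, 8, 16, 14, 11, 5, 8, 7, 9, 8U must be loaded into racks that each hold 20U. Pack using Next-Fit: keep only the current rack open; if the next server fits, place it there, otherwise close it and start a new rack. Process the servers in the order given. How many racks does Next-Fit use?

8

17U → rack 1 (remaining 3U)
16U → rack 2 (remaining 4U)
4U → rack 2 (remaining 0U)
8U → rack 3 (remaining 12U)
16U → rack 4 (remaining 4U)
14U → rack 5 (remaining 6U)
11U → rack 6 (remaining 9U)
5U → rack 6 (remaining 4U)
8U → rack 7 (remaining 12U)
7U → rack 7 (remaining 5U)
9U → rack 8 (remaining 11U)
8U → rack 8 (remaining 3U)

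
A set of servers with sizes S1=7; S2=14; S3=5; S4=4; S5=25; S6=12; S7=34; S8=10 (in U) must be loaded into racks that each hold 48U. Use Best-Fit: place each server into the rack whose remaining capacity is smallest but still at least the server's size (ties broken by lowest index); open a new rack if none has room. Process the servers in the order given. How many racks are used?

3

rack 1: place S1 (7U), 41U left
rack 1: place S2 (14U), 27U left
rack 1: place S3 (5U), 22U left
rack 1: place S4 (4U), 18U left
rack 2: place S5 (25U), 23U left
rack 1: place S6 (12U), 6U left
rack 3: place S7 (34U), 14U left
rack 3: place S8 (10U), 4U left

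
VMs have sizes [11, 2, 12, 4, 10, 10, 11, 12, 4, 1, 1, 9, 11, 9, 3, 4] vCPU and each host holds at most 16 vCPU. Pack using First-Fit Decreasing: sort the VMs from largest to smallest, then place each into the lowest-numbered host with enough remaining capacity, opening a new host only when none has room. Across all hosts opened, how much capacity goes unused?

Sorted descending: 12, 12, 11, 11, 11, 10, 10, 9, 9, 4, 4, 4, 3, 2, 1, 1.
12 vCPU → host 1 (remaining 4 vCPU)
12 vCPU → host 2 (remaining 4 vCPU)
11 vCPU → host 3 (remaining 5 vCPU)
11 vCPU → host 4 (remaining 5 vCPU)
11 vCPU → host 5 (remaining 5 vCPU)
10 vCPU → host 6 (remaining 6 vCPU)
10 vCPU → host 7 (remaining 6 vCPU)
9 vCPU → host 8 (remaining 7 vCPU)
9 vCPU → host 9 (remaining 7 vCPU)
4 vCPU → host 1 (remaining 0 vCPU)
4 vCPU → host 2 (remaining 0 vCPU)
4 vCPU → host 3 (remaining 1 vCPU)
3 vCPU → host 4 (remaining 2 vCPU)
2 vCPU → host 4 (remaining 0 vCPU)
1 vCPU → host 3 (remaining 0 vCPU)
1 vCPU → host 5 (remaining 4 vCPU)
9 hosts × 16 vCPU = 144 vCPU; used 114 vCPU; unused 30 vCPU.

30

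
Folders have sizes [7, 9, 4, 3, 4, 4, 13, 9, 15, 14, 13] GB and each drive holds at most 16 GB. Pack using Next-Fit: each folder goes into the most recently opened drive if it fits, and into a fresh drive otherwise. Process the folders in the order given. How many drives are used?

Put 7 GB in drive 1; 9 GB remain.
Put 9 GB in drive 1; 0 GB remain.
Put 4 GB in drive 2; 12 GB remain.
Put 3 GB in drive 2; 9 GB remain.
Put 4 GB in drive 2; 5 GB remain.
Put 4 GB in drive 2; 1 GB remain.
Put 13 GB in drive 3; 3 GB remain.
Put 9 GB in drive 4; 7 GB remain.
Put 15 GB in drive 5; 1 GB remain.
Put 14 GB in drive 6; 2 GB remain.
Put 13 GB in drive 7; 3 GB remain.
Final drives: [7,9] [4,3,4,4] [13] [9] [15] [14] [13].

7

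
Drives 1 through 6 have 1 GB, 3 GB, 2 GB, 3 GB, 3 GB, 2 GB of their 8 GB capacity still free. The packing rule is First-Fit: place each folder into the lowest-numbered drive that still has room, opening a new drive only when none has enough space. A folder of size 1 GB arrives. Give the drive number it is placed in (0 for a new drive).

1

Drives with room: drive 1 (1 GB), drive 2 (3 GB), drive 3 (2 GB), drive 4 (3 GB), drive 5 (3 GB), drive 6 (2 GB).
The first with room is drive 1.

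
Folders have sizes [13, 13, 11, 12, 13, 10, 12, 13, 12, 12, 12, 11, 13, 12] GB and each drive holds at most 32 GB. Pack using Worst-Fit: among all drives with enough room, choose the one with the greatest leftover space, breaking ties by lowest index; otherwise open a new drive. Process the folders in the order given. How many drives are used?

7

13 GB → drive 1 (remaining 19 GB)
13 GB → drive 1 (remaining 6 GB)
11 GB → drive 2 (remaining 21 GB)
12 GB → drive 2 (remaining 9 GB)
13 GB → drive 3 (remaining 19 GB)
10 GB → drive 3 (remaining 9 GB)
12 GB → drive 4 (remaining 20 GB)
13 GB → drive 4 (remaining 7 GB)
12 GB → drive 5 (remaining 20 GB)
12 GB → drive 5 (remaining 8 GB)
12 GB → drive 6 (remaining 20 GB)
11 GB → drive 6 (remaining 9 GB)
13 GB → drive 7 (remaining 19 GB)
12 GB → drive 7 (remaining 7 GB)
Final drives: [13,13] [11,12] [13,10] [12,13] [12,12] [12,11] [13,12].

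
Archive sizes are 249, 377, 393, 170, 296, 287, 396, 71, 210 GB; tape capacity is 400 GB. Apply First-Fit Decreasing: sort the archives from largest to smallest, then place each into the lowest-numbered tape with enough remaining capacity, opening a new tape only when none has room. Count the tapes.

7 tapes

Sorted descending: 396, 393, 377, 296, 287, 249, 210, 170, 71.
Put 396 GB in tape 1; 4 GB remain.
Put 393 GB in tape 2; 7 GB remain.
Put 377 GB in tape 3; 23 GB remain.
Put 296 GB in tape 4; 104 GB remain.
Put 287 GB in tape 5; 113 GB remain.
Put 249 GB in tape 6; 151 GB remain.
Put 210 GB in tape 7; 190 GB remain.
Put 170 GB in tape 7; 20 GB remain.
Put 71 GB in tape 4; 33 GB remain.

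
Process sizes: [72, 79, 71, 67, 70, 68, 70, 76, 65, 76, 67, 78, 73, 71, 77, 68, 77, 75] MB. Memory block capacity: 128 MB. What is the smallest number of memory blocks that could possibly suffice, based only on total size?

11

Total size = 72 + 79 + 71 + 67 + 70 + 68 + 70 + 76 + 65 + 76 + 67 + 78 + 73 + 71 + 77 + 68 + 77 + 75 = 1300 MB.
⌈1300 / 128⌉ = 11.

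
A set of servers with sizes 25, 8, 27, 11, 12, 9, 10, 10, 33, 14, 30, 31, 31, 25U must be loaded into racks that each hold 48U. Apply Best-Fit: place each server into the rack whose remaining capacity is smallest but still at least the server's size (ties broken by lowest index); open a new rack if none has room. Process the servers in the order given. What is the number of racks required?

Put 25U in rack 1; 23U remain.
Put 8U in rack 1; 15U remain.
Put 27U in rack 2; 21U remain.
Put 11U in rack 1; 4U remain.
Put 12U in rack 2; 9U remain.
Put 9U in rack 2; 0U remain.
Put 10U in rack 3; 38U remain.
Put 10U in rack 3; 28U remain.
Put 33U in rack 4; 15U remain.
Put 14U in rack 4; 1U remain.
Put 30U in rack 5; 18U remain.
Put 31U in rack 6; 17U remain.
Put 31U in rack 7; 17U remain.
Put 25U in rack 3; 3U remain.
Final racks: [25,8,11] [27,12,9] [10,10,25] [33,14] [30] [31] [31].

7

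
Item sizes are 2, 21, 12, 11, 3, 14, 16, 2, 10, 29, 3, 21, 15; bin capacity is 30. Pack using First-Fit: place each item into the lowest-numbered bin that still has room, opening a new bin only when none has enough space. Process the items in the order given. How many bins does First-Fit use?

Put 2 in bin 1; 28 remain.
Put 21 in bin 1; 7 remain.
Put 12 in bin 2; 18 remain.
Put 11 in bin 2; 7 remain.
Put 3 in bin 1; 4 remain.
Put 14 in bin 3; 16 remain.
Put 16 in bin 3; 0 remain.
Put 2 in bin 1; 2 remain.
Put 10 in bin 4; 20 remain.
Put 29 in bin 5; 1 remain.
Put 3 in bin 2; 4 remain.
Put 21 in bin 6; 9 remain.
Put 15 in bin 4; 5 remain.

6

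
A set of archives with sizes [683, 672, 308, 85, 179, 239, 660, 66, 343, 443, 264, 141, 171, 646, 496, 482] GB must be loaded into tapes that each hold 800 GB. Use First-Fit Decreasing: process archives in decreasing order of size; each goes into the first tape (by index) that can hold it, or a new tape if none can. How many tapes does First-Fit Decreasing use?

Sorted descending: 683, 672, 660, 646, 496, 482, 443, 343, 308, 264, 239, 179, 171, 141, 85, 66.
tape 1: place 683 GB, 117 GB left
tape 2: place 672 GB, 128 GB left
tape 3: place 660 GB, 140 GB left
tape 4: place 646 GB, 154 GB left
tape 5: place 496 GB, 304 GB left
tape 6: place 482 GB, 318 GB left
tape 7: place 443 GB, 357 GB left
tape 7: place 343 GB, 14 GB left
tape 6: place 308 GB, 10 GB left
tape 5: place 264 GB, 40 GB left
tape 8: place 239 GB, 561 GB left
tape 8: place 179 GB, 382 GB left
tape 8: place 171 GB, 211 GB left
tape 4: place 141 GB, 13 GB left
tape 1: place 85 GB, 32 GB left
tape 2: place 66 GB, 62 GB left
Final tapes: [683,85] [672,66] [660] [646,141] [496,264] [482,308] [443,343] [239,179,171].

8 tapes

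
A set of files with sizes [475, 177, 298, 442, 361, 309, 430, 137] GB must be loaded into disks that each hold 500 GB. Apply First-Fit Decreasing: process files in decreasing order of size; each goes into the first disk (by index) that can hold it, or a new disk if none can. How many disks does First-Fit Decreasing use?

Sorted descending: 475, 442, 430, 361, 309, 298, 177, 137.
disk 1: place 475 GB, 25 GB left
disk 2: place 442 GB, 58 GB left
disk 3: place 430 GB, 70 GB left
disk 4: place 361 GB, 139 GB left
disk 5: place 309 GB, 191 GB left
disk 6: place 298 GB, 202 GB left
disk 5: place 177 GB, 14 GB left
disk 4: place 137 GB, 2 GB left

6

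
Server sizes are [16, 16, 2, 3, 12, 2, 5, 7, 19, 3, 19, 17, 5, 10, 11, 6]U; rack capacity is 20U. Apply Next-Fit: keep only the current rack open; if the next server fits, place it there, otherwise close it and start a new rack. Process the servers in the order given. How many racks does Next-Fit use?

10

16U → rack 1 (remaining 4U)
16U → rack 2 (remaining 4U)
2U → rack 2 (remaining 2U)
3U → rack 3 (remaining 17U)
12U → rack 3 (remaining 5U)
2U → rack 3 (remaining 3U)
5U → rack 4 (remaining 15U)
7U → rack 4 (remaining 8U)
19U → rack 5 (remaining 1U)
3U → rack 6 (remaining 17U)
19U → rack 7 (remaining 1U)
17U → rack 8 (remaining 3U)
5U → rack 9 (remaining 15U)
10U → rack 9 (remaining 5U)
11U → rack 10 (remaining 9U)
6U → rack 10 (remaining 3U)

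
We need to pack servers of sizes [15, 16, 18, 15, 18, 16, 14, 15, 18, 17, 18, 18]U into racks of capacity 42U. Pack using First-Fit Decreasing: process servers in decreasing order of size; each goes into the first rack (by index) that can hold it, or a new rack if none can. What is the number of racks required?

Sorted descending: 18, 18, 18, 18, 18, 17, 16, 16, 15, 15, 15, 14.
rack 1: place 18U, 24U left
rack 1: place 18U, 6U left
rack 2: place 18U, 24U left
rack 2: place 18U, 6U left
rack 3: place 18U, 24U left
rack 3: place 17U, 7U left
rack 4: place 16U, 26U left
rack 4: place 16U, 10U left
rack 5: place 15U, 27U left
rack 5: place 15U, 12U left
rack 6: place 15U, 27U left
rack 6: place 14U, 13U left
Final racks: [18,18] [18,18] [18,17] [16,16] [15,15] [15,14].

6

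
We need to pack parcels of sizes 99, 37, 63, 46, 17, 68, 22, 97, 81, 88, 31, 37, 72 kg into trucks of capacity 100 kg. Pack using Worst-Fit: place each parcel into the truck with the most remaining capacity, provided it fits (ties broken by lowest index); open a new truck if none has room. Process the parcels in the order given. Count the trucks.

99 kg → truck 1 (remaining 1 kg)
37 kg → truck 2 (remaining 63 kg)
63 kg → truck 2 (remaining 0 kg)
46 kg → truck 3 (remaining 54 kg)
17 kg → truck 3 (remaining 37 kg)
68 kg → truck 4 (remaining 32 kg)
22 kg → truck 3 (remaining 15 kg)
97 kg → truck 5 (remaining 3 kg)
81 kg → truck 6 (remaining 19 kg)
88 kg → truck 7 (remaining 12 kg)
31 kg → truck 4 (remaining 1 kg)
37 kg → truck 8 (remaining 63 kg)
72 kg → truck 9 (remaining 28 kg)
Final trucks: [99] [37,63] [46,17,22] [68,31] [97] [81] [88] [37] [72].

9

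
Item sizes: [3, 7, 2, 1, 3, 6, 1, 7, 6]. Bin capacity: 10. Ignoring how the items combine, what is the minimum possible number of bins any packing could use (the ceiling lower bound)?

4 bins

Total size = 3 + 7 + 2 + 1 + 3 + 6 + 1 + 7 + 6 = 36.
⌈36 / 10⌉ = 4.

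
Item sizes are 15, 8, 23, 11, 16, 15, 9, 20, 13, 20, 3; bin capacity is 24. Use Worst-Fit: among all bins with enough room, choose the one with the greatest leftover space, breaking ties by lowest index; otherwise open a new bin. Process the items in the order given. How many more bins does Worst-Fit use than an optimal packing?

Worst-Fit: [15,8] [23] [11,9] [16] [15] [20] [13,3] [20] → 8 bins.
Total size 153; any packing needs at least ⌈153/24⌉ = 7 bins.
An optimal packing achieves that bound: [23] [20,3] [20] [16,8] [15,9] [15] [13,11] → 7 bins.
Excess: 8 − 7 = 1.

1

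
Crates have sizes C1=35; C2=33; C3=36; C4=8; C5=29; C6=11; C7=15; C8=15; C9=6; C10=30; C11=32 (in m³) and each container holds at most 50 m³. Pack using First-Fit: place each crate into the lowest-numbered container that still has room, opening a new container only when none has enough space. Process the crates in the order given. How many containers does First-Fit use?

6 containers

Put C1 (35 m³) in container 1; 15 m³ remain.
Put C2 (33 m³) in container 2; 17 m³ remain.
Put C3 (36 m³) in container 3; 14 m³ remain.
Put C4 (8 m³) in container 1; 7 m³ remain.
Put C5 (29 m³) in container 4; 21 m³ remain.
Put C6 (11 m³) in container 2; 6 m³ remain.
Put C7 (15 m³) in container 4; 6 m³ remain.
Put C8 (15 m³) in container 5; 35 m³ remain.
Put C9 (6 m³) in container 1; 1 m³ remain.
Put C10 (30 m³) in container 5; 5 m³ remain.
Put C11 (32 m³) in container 6; 18 m³ remain.
Final containers: [35,8,6] [33,11] [36] [29,15] [15,30] [32].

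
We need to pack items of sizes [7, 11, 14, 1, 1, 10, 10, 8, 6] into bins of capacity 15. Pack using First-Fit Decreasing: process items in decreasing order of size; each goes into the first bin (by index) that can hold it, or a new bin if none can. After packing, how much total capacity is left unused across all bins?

22

Sorted descending: 14, 11, 10, 10, 8, 7, 6, 1, 1.
14 → bin 1 (remaining 1)
11 → bin 2 (remaining 4)
10 → bin 3 (remaining 5)
10 → bin 4 (remaining 5)
8 → bin 5 (remaining 7)
7 → bin 5 (remaining 0)
6 → bin 6 (remaining 9)
1 → bin 1 (remaining 0)
1 → bin 2 (remaining 3)
6 bins × 15 = 90; used 68; unused 22.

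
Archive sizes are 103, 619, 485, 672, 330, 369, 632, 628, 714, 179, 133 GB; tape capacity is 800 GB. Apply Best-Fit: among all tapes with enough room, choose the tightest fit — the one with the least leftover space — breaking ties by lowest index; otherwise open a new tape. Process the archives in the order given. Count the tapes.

103 GB → tape 1 (remaining 697 GB)
619 GB → tape 1 (remaining 78 GB)
485 GB → tape 2 (remaining 315 GB)
672 GB → tape 3 (remaining 128 GB)
330 GB → tape 4 (remaining 470 GB)
369 GB → tape 4 (remaining 101 GB)
632 GB → tape 5 (remaining 168 GB)
628 GB → tape 6 (remaining 172 GB)
714 GB → tape 7 (remaining 86 GB)
179 GB → tape 2 (remaining 136 GB)
133 GB → tape 2 (remaining 3 GB)
Final tapes: [103,619] [485,179,133] [672] [330,369] [632] [628] [714].

7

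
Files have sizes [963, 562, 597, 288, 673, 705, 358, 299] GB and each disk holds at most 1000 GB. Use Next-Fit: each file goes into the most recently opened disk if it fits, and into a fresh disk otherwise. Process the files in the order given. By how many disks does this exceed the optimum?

Next-Fit: [963] [562] [597,288] [673] [705] [358,299] → 6 disks.
Total size 4445 GB; any packing needs at least ⌈4445/1000⌉ = 5 disks.
An optimal packing achieves that bound: [963] [705,288] [673,299] [597,358] [562] → 5 disks.
Excess: 6 − 5 = 1.

1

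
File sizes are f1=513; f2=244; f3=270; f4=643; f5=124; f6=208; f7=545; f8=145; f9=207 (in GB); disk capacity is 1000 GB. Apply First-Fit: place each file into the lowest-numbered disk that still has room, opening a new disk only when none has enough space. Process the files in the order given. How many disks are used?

4

f1 (513 GB) → disk 1 (remaining 487 GB)
f2 (244 GB) → disk 1 (remaining 243 GB)
f3 (270 GB) → disk 2 (remaining 730 GB)
f4 (643 GB) → disk 2 (remaining 87 GB)
f5 (124 GB) → disk 1 (remaining 119 GB)
f6 (208 GB) → disk 3 (remaining 792 GB)
f7 (545 GB) → disk 3 (remaining 247 GB)
f8 (145 GB) → disk 3 (remaining 102 GB)
f9 (207 GB) → disk 4 (remaining 793 GB)
Final disks: [513,244,124] [270,643] [208,545,145] [207].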